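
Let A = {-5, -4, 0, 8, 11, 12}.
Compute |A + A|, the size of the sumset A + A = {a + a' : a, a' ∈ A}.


A + A = {a + a' : a, a' ∈ A}; |A| = 6.
General bounds: 2|A| - 1 ≤ |A + A| ≤ |A|(|A|+1)/2, i.e. 11 ≤ |A + A| ≤ 21.
Lower bound 2|A|-1 is attained iff A is an arithmetic progression.
Enumerate sums a + a' for a ≤ a' (symmetric, so this suffices):
a = -5: -5+-5=-10, -5+-4=-9, -5+0=-5, -5+8=3, -5+11=6, -5+12=7
a = -4: -4+-4=-8, -4+0=-4, -4+8=4, -4+11=7, -4+12=8
a = 0: 0+0=0, 0+8=8, 0+11=11, 0+12=12
a = 8: 8+8=16, 8+11=19, 8+12=20
a = 11: 11+11=22, 11+12=23
a = 12: 12+12=24
Distinct sums: {-10, -9, -8, -5, -4, 0, 3, 4, 6, 7, 8, 11, 12, 16, 19, 20, 22, 23, 24}
|A + A| = 19

|A + A| = 19


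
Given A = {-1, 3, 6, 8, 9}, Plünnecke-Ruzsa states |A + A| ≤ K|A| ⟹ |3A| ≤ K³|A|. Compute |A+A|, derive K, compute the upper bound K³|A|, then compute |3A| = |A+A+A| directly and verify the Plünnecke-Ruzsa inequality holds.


|A| = 5.
Step 1: Compute A + A by enumerating all 25 pairs.
A + A = {-2, 2, 5, 6, 7, 8, 9, 11, 12, 14, 15, 16, 17, 18}, so |A + A| = 14.
Step 2: Doubling constant K = |A + A|/|A| = 14/5 = 14/5 ≈ 2.8000.
Step 3: Plünnecke-Ruzsa gives |3A| ≤ K³·|A| = (2.8000)³ · 5 ≈ 109.7600.
Step 4: Compute 3A = A + A + A directly by enumerating all triples (a,b,c) ∈ A³; |3A| = 26.
Step 5: Check 26 ≤ 109.7600? Yes ✓.

K = 14/5, Plünnecke-Ruzsa bound K³|A| ≈ 109.7600, |3A| = 26, inequality holds.


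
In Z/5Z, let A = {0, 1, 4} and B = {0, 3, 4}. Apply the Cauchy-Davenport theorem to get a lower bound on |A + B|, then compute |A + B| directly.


Cauchy-Davenport: |A + B| ≥ min(p, |A| + |B| - 1) for A, B nonempty in Z/pZ.
|A| = 3, |B| = 3, p = 5.
CD lower bound = min(5, 3 + 3 - 1) = min(5, 5) = 5.
Compute A + B mod 5 directly:
a = 0: 0+0=0, 0+3=3, 0+4=4
a = 1: 1+0=1, 1+3=4, 1+4=0
a = 4: 4+0=4, 4+3=2, 4+4=3
A + B = {0, 1, 2, 3, 4}, so |A + B| = 5.
Verify: 5 ≥ 5? Yes ✓.

CD lower bound = 5, actual |A + B| = 5.


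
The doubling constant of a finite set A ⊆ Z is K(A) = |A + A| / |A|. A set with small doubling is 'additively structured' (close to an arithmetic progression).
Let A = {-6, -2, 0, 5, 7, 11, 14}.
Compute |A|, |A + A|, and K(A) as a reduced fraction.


|A| = 7.
Compute A + A by enumerating all 49 pairs.
A + A = {-12, -8, -6, -4, -2, -1, 0, 1, 3, 5, 7, 8, 9, 10, 11, 12, 14, 16, 18, 19, 21, 22, 25, 28}, so |A + A| = 24.
K = |A + A| / |A| = 24/7 (already in lowest terms) ≈ 3.4286.
Reference: AP of size 7 gives K = 13/7 ≈ 1.8571; a fully generic set of size 7 gives K ≈ 4.0000.

|A| = 7, |A + A| = 24, K = 24/7.


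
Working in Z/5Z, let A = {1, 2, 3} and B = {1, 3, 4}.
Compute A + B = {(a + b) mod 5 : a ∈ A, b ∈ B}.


Work in Z/5Z: reduce every sum a + b modulo 5.
Enumerate all 9 pairs:
a = 1: 1+1=2, 1+3=4, 1+4=0
a = 2: 2+1=3, 2+3=0, 2+4=1
a = 3: 3+1=4, 3+3=1, 3+4=2
Distinct residues collected: {0, 1, 2, 3, 4}
|A + B| = 5 (out of 5 total residues).

A + B = {0, 1, 2, 3, 4}


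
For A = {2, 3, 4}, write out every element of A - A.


A - A = {a - a' : a, a' ∈ A}.
Compute a - a' for each ordered pair (a, a'):
a = 2: 2-2=0, 2-3=-1, 2-4=-2
a = 3: 3-2=1, 3-3=0, 3-4=-1
a = 4: 4-2=2, 4-3=1, 4-4=0
Collecting distinct values (and noting 0 appears from a-a):
A - A = {-2, -1, 0, 1, 2}
|A - A| = 5

A - A = {-2, -1, 0, 1, 2}


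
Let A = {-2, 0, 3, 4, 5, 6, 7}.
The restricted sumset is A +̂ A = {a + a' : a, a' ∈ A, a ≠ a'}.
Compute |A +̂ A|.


Restricted sumset: A +̂ A = {a + a' : a ∈ A, a' ∈ A, a ≠ a'}.
Equivalently, take A + A and drop any sum 2a that is achievable ONLY as a + a for a ∈ A (i.e. sums representable only with equal summands).
Enumerate pairs (a, a') with a < a' (symmetric, so each unordered pair gives one sum; this covers all a ≠ a'):
  -2 + 0 = -2
  -2 + 3 = 1
  -2 + 4 = 2
  -2 + 5 = 3
  -2 + 6 = 4
  -2 + 7 = 5
  0 + 3 = 3
  0 + 4 = 4
  0 + 5 = 5
  0 + 6 = 6
  0 + 7 = 7
  3 + 4 = 7
  3 + 5 = 8
  3 + 6 = 9
  3 + 7 = 10
  4 + 5 = 9
  4 + 6 = 10
  4 + 7 = 11
  5 + 6 = 11
  5 + 7 = 12
  6 + 7 = 13
Collected distinct sums: {-2, 1, 2, 3, 4, 5, 6, 7, 8, 9, 10, 11, 12, 13}
|A +̂ A| = 14
(Reference bound: |A +̂ A| ≥ 2|A| - 3 for |A| ≥ 2, with |A| = 7 giving ≥ 11.)

|A +̂ A| = 14


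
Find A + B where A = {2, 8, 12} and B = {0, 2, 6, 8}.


A + B = {a + b : a ∈ A, b ∈ B}.
Enumerate all |A|·|B| = 3·4 = 12 pairs (a, b) and collect distinct sums.
a = 2: 2+0=2, 2+2=4, 2+6=8, 2+8=10
a = 8: 8+0=8, 8+2=10, 8+6=14, 8+8=16
a = 12: 12+0=12, 12+2=14, 12+6=18, 12+8=20
Collecting distinct sums: A + B = {2, 4, 8, 10, 12, 14, 16, 18, 20}
|A + B| = 9

A + B = {2, 4, 8, 10, 12, 14, 16, 18, 20}


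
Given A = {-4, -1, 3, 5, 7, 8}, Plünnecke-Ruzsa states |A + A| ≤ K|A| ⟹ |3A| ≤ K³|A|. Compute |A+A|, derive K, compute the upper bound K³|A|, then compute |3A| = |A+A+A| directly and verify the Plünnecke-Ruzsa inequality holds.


|A| = 6.
Step 1: Compute A + A by enumerating all 36 pairs.
A + A = {-8, -5, -2, -1, 1, 2, 3, 4, 6, 7, 8, 10, 11, 12, 13, 14, 15, 16}, so |A + A| = 18.
Step 2: Doubling constant K = |A + A|/|A| = 18/6 = 18/6 ≈ 3.0000.
Step 3: Plünnecke-Ruzsa gives |3A| ≤ K³·|A| = (3.0000)³ · 6 ≈ 162.0000.
Step 4: Compute 3A = A + A + A directly by enumerating all triples (a,b,c) ∈ A³; |3A| = 32.
Step 5: Check 32 ≤ 162.0000? Yes ✓.

K = 18/6, Plünnecke-Ruzsa bound K³|A| ≈ 162.0000, |3A| = 32, inequality holds.


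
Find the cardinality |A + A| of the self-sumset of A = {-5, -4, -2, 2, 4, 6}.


A + A = {a + a' : a, a' ∈ A}; |A| = 6.
General bounds: 2|A| - 1 ≤ |A + A| ≤ |A|(|A|+1)/2, i.e. 11 ≤ |A + A| ≤ 21.
Lower bound 2|A|-1 is attained iff A is an arithmetic progression.
Enumerate sums a + a' for a ≤ a' (symmetric, so this suffices):
a = -5: -5+-5=-10, -5+-4=-9, -5+-2=-7, -5+2=-3, -5+4=-1, -5+6=1
a = -4: -4+-4=-8, -4+-2=-6, -4+2=-2, -4+4=0, -4+6=2
a = -2: -2+-2=-4, -2+2=0, -2+4=2, -2+6=4
a = 2: 2+2=4, 2+4=6, 2+6=8
a = 4: 4+4=8, 4+6=10
a = 6: 6+6=12
Distinct sums: {-10, -9, -8, -7, -6, -4, -3, -2, -1, 0, 1, 2, 4, 6, 8, 10, 12}
|A + A| = 17

|A + A| = 17


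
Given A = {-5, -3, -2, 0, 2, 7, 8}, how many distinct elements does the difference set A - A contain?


A - A = {a - a' : a, a' ∈ A}; |A| = 7.
Bounds: 2|A|-1 ≤ |A - A| ≤ |A|² - |A| + 1, i.e. 13 ≤ |A - A| ≤ 43.
Note: 0 ∈ A - A always (from a - a). The set is symmetric: if d ∈ A - A then -d ∈ A - A.
Enumerate nonzero differences d = a - a' with a > a' (then include -d):
Positive differences: {1, 2, 3, 4, 5, 6, 7, 8, 9, 10, 11, 12, 13}
Full difference set: {0} ∪ (positive diffs) ∪ (negative diffs).
|A - A| = 1 + 2·13 = 27 (matches direct enumeration: 27).

|A - A| = 27


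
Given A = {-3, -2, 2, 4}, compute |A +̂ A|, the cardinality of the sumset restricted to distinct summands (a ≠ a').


Restricted sumset: A +̂ A = {a + a' : a ∈ A, a' ∈ A, a ≠ a'}.
Equivalently, take A + A and drop any sum 2a that is achievable ONLY as a + a for a ∈ A (i.e. sums representable only with equal summands).
Enumerate pairs (a, a') with a < a' (symmetric, so each unordered pair gives one sum; this covers all a ≠ a'):
  -3 + -2 = -5
  -3 + 2 = -1
  -3 + 4 = 1
  -2 + 2 = 0
  -2 + 4 = 2
  2 + 4 = 6
Collected distinct sums: {-5, -1, 0, 1, 2, 6}
|A +̂ A| = 6
(Reference bound: |A +̂ A| ≥ 2|A| - 3 for |A| ≥ 2, with |A| = 4 giving ≥ 5.)

|A +̂ A| = 6


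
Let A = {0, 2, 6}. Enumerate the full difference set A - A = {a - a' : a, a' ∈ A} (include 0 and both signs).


A - A = {a - a' : a, a' ∈ A}.
Compute a - a' for each ordered pair (a, a'):
a = 0: 0-0=0, 0-2=-2, 0-6=-6
a = 2: 2-0=2, 2-2=0, 2-6=-4
a = 6: 6-0=6, 6-2=4, 6-6=0
Collecting distinct values (and noting 0 appears from a-a):
A - A = {-6, -4, -2, 0, 2, 4, 6}
|A - A| = 7

A - A = {-6, -4, -2, 0, 2, 4, 6}


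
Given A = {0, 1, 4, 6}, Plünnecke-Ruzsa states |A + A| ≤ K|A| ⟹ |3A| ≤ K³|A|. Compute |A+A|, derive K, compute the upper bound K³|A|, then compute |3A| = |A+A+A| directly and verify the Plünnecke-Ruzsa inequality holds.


|A| = 4.
Step 1: Compute A + A by enumerating all 16 pairs.
A + A = {0, 1, 2, 4, 5, 6, 7, 8, 10, 12}, so |A + A| = 10.
Step 2: Doubling constant K = |A + A|/|A| = 10/4 = 10/4 ≈ 2.5000.
Step 3: Plünnecke-Ruzsa gives |3A| ≤ K³·|A| = (2.5000)³ · 4 ≈ 62.5000.
Step 4: Compute 3A = A + A + A directly by enumerating all triples (a,b,c) ∈ A³; |3A| = 17.
Step 5: Check 17 ≤ 62.5000? Yes ✓.

K = 10/4, Plünnecke-Ruzsa bound K³|A| ≈ 62.5000, |3A| = 17, inequality holds.


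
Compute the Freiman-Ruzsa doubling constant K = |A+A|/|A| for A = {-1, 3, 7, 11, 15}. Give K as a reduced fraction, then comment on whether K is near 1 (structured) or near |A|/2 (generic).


|A| = 5.
Compute A + A by enumerating all 25 pairs.
A + A = {-2, 2, 6, 10, 14, 18, 22, 26, 30}, so |A + A| = 9.
K = |A + A| / |A| = 9/5 (already in lowest terms) ≈ 1.8000.
Reference: AP of size 5 gives K = 9/5 ≈ 1.8000; a fully generic set of size 5 gives K ≈ 3.0000.

|A| = 5, |A + A| = 9, K = 9/5.


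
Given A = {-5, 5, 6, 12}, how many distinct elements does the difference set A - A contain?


A - A = {a - a' : a, a' ∈ A}; |A| = 4.
Bounds: 2|A|-1 ≤ |A - A| ≤ |A|² - |A| + 1, i.e. 7 ≤ |A - A| ≤ 13.
Note: 0 ∈ A - A always (from a - a). The set is symmetric: if d ∈ A - A then -d ∈ A - A.
Enumerate nonzero differences d = a - a' with a > a' (then include -d):
Positive differences: {1, 6, 7, 10, 11, 17}
Full difference set: {0} ∪ (positive diffs) ∪ (negative diffs).
|A - A| = 1 + 2·6 = 13 (matches direct enumeration: 13).

|A - A| = 13


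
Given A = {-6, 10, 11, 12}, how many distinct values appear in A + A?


A + A = {a + a' : a, a' ∈ A}; |A| = 4.
General bounds: 2|A| - 1 ≤ |A + A| ≤ |A|(|A|+1)/2, i.e. 7 ≤ |A + A| ≤ 10.
Lower bound 2|A|-1 is attained iff A is an arithmetic progression.
Enumerate sums a + a' for a ≤ a' (symmetric, so this suffices):
a = -6: -6+-6=-12, -6+10=4, -6+11=5, -6+12=6
a = 10: 10+10=20, 10+11=21, 10+12=22
a = 11: 11+11=22, 11+12=23
a = 12: 12+12=24
Distinct sums: {-12, 4, 5, 6, 20, 21, 22, 23, 24}
|A + A| = 9

|A + A| = 9


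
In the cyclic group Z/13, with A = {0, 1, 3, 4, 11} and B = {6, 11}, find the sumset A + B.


Work in Z/13Z: reduce every sum a + b modulo 13.
Enumerate all 10 pairs:
a = 0: 0+6=6, 0+11=11
a = 1: 1+6=7, 1+11=12
a = 3: 3+6=9, 3+11=1
a = 4: 4+6=10, 4+11=2
a = 11: 11+6=4, 11+11=9
Distinct residues collected: {1, 2, 4, 6, 7, 9, 10, 11, 12}
|A + B| = 9 (out of 13 total residues).

A + B = {1, 2, 4, 6, 7, 9, 10, 11, 12}


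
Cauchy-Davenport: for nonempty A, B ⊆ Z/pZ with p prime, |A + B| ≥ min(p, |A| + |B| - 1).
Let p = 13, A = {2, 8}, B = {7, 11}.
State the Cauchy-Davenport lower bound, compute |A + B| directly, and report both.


Cauchy-Davenport: |A + B| ≥ min(p, |A| + |B| - 1) for A, B nonempty in Z/pZ.
|A| = 2, |B| = 2, p = 13.
CD lower bound = min(13, 2 + 2 - 1) = min(13, 3) = 3.
Compute A + B mod 13 directly:
a = 2: 2+7=9, 2+11=0
a = 8: 8+7=2, 8+11=6
A + B = {0, 2, 6, 9}, so |A + B| = 4.
Verify: 4 ≥ 3? Yes ✓.

CD lower bound = 3, actual |A + B| = 4.


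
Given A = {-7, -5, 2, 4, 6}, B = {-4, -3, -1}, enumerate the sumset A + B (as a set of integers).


A + B = {a + b : a ∈ A, b ∈ B}.
Enumerate all |A|·|B| = 5·3 = 15 pairs (a, b) and collect distinct sums.
a = -7: -7+-4=-11, -7+-3=-10, -7+-1=-8
a = -5: -5+-4=-9, -5+-3=-8, -5+-1=-6
a = 2: 2+-4=-2, 2+-3=-1, 2+-1=1
a = 4: 4+-4=0, 4+-3=1, 4+-1=3
a = 6: 6+-4=2, 6+-3=3, 6+-1=5
Collecting distinct sums: A + B = {-11, -10, -9, -8, -6, -2, -1, 0, 1, 2, 3, 5}
|A + B| = 12

A + B = {-11, -10, -9, -8, -6, -2, -1, 0, 1, 2, 3, 5}


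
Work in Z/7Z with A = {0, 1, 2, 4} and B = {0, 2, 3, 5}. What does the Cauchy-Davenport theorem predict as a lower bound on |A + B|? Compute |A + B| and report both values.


Cauchy-Davenport: |A + B| ≥ min(p, |A| + |B| - 1) for A, B nonempty in Z/pZ.
|A| = 4, |B| = 4, p = 7.
CD lower bound = min(7, 4 + 4 - 1) = min(7, 7) = 7.
Compute A + B mod 7 directly:
a = 0: 0+0=0, 0+2=2, 0+3=3, 0+5=5
a = 1: 1+0=1, 1+2=3, 1+3=4, 1+5=6
a = 2: 2+0=2, 2+2=4, 2+3=5, 2+5=0
a = 4: 4+0=4, 4+2=6, 4+3=0, 4+5=2
A + B = {0, 1, 2, 3, 4, 5, 6}, so |A + B| = 7.
Verify: 7 ≥ 7? Yes ✓.

CD lower bound = 7, actual |A + B| = 7.


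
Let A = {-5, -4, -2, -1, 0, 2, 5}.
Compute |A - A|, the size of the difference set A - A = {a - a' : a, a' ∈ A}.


A - A = {a - a' : a, a' ∈ A}; |A| = 7.
Bounds: 2|A|-1 ≤ |A - A| ≤ |A|² - |A| + 1, i.e. 13 ≤ |A - A| ≤ 43.
Note: 0 ∈ A - A always (from a - a). The set is symmetric: if d ∈ A - A then -d ∈ A - A.
Enumerate nonzero differences d = a - a' with a > a' (then include -d):
Positive differences: {1, 2, 3, 4, 5, 6, 7, 9, 10}
Full difference set: {0} ∪ (positive diffs) ∪ (negative diffs).
|A - A| = 1 + 2·9 = 19 (matches direct enumeration: 19).

|A - A| = 19


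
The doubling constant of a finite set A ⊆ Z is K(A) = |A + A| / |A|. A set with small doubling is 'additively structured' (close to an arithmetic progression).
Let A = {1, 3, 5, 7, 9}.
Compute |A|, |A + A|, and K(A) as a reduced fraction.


|A| = 5.
Compute A + A by enumerating all 25 pairs.
A + A = {2, 4, 6, 8, 10, 12, 14, 16, 18}, so |A + A| = 9.
K = |A + A| / |A| = 9/5 (already in lowest terms) ≈ 1.8000.
Reference: AP of size 5 gives K = 9/5 ≈ 1.8000; a fully generic set of size 5 gives K ≈ 3.0000.

|A| = 5, |A + A| = 9, K = 9/5.


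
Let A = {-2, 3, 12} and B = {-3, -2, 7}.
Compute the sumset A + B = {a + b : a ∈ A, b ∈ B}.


A + B = {a + b : a ∈ A, b ∈ B}.
Enumerate all |A|·|B| = 3·3 = 9 pairs (a, b) and collect distinct sums.
a = -2: -2+-3=-5, -2+-2=-4, -2+7=5
a = 3: 3+-3=0, 3+-2=1, 3+7=10
a = 12: 12+-3=9, 12+-2=10, 12+7=19
Collecting distinct sums: A + B = {-5, -4, 0, 1, 5, 9, 10, 19}
|A + B| = 8

A + B = {-5, -4, 0, 1, 5, 9, 10, 19}


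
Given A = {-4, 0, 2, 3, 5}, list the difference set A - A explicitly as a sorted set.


A - A = {a - a' : a, a' ∈ A}.
Compute a - a' for each ordered pair (a, a'):
a = -4: -4--4=0, -4-0=-4, -4-2=-6, -4-3=-7, -4-5=-9
a = 0: 0--4=4, 0-0=0, 0-2=-2, 0-3=-3, 0-5=-5
a = 2: 2--4=6, 2-0=2, 2-2=0, 2-3=-1, 2-5=-3
a = 3: 3--4=7, 3-0=3, 3-2=1, 3-3=0, 3-5=-2
a = 5: 5--4=9, 5-0=5, 5-2=3, 5-3=2, 5-5=0
Collecting distinct values (and noting 0 appears from a-a):
A - A = {-9, -7, -6, -5, -4, -3, -2, -1, 0, 1, 2, 3, 4, 5, 6, 7, 9}
|A - A| = 17

A - A = {-9, -7, -6, -5, -4, -3, -2, -1, 0, 1, 2, 3, 4, 5, 6, 7, 9}


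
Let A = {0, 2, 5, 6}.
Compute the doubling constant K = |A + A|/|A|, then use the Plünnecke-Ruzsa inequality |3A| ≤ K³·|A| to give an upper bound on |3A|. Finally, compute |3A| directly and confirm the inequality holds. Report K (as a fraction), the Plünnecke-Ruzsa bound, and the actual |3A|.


|A| = 4.
Step 1: Compute A + A by enumerating all 16 pairs.
A + A = {0, 2, 4, 5, 6, 7, 8, 10, 11, 12}, so |A + A| = 10.
Step 2: Doubling constant K = |A + A|/|A| = 10/4 = 10/4 ≈ 2.5000.
Step 3: Plünnecke-Ruzsa gives |3A| ≤ K³·|A| = (2.5000)³ · 4 ≈ 62.5000.
Step 4: Compute 3A = A + A + A directly by enumerating all triples (a,b,c) ∈ A³; |3A| = 17.
Step 5: Check 17 ≤ 62.5000? Yes ✓.

K = 10/4, Plünnecke-Ruzsa bound K³|A| ≈ 62.5000, |3A| = 17, inequality holds.


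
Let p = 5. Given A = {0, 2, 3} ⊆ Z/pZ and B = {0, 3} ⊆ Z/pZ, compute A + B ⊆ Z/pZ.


Work in Z/5Z: reduce every sum a + b modulo 5.
Enumerate all 6 pairs:
a = 0: 0+0=0, 0+3=3
a = 2: 2+0=2, 2+3=0
a = 3: 3+0=3, 3+3=1
Distinct residues collected: {0, 1, 2, 3}
|A + B| = 4 (out of 5 total residues).

A + B = {0, 1, 2, 3}


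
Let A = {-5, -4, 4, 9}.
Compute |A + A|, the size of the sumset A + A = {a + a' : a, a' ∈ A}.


A + A = {a + a' : a, a' ∈ A}; |A| = 4.
General bounds: 2|A| - 1 ≤ |A + A| ≤ |A|(|A|+1)/2, i.e. 7 ≤ |A + A| ≤ 10.
Lower bound 2|A|-1 is attained iff A is an arithmetic progression.
Enumerate sums a + a' for a ≤ a' (symmetric, so this suffices):
a = -5: -5+-5=-10, -5+-4=-9, -5+4=-1, -5+9=4
a = -4: -4+-4=-8, -4+4=0, -4+9=5
a = 4: 4+4=8, 4+9=13
a = 9: 9+9=18
Distinct sums: {-10, -9, -8, -1, 0, 4, 5, 8, 13, 18}
|A + A| = 10

|A + A| = 10


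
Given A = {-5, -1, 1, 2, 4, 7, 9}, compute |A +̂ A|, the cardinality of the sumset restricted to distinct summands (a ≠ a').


Restricted sumset: A +̂ A = {a + a' : a ∈ A, a' ∈ A, a ≠ a'}.
Equivalently, take A + A and drop any sum 2a that is achievable ONLY as a + a for a ∈ A (i.e. sums representable only with equal summands).
Enumerate pairs (a, a') with a < a' (symmetric, so each unordered pair gives one sum; this covers all a ≠ a'):
  -5 + -1 = -6
  -5 + 1 = -4
  -5 + 2 = -3
  -5 + 4 = -1
  -5 + 7 = 2
  -5 + 9 = 4
  -1 + 1 = 0
  -1 + 2 = 1
  -1 + 4 = 3
  -1 + 7 = 6
  -1 + 9 = 8
  1 + 2 = 3
  1 + 4 = 5
  1 + 7 = 8
  1 + 9 = 10
  2 + 4 = 6
  2 + 7 = 9
  2 + 9 = 11
  4 + 7 = 11
  4 + 9 = 13
  7 + 9 = 16
Collected distinct sums: {-6, -4, -3, -1, 0, 1, 2, 3, 4, 5, 6, 8, 9, 10, 11, 13, 16}
|A +̂ A| = 17
(Reference bound: |A +̂ A| ≥ 2|A| - 3 for |A| ≥ 2, with |A| = 7 giving ≥ 11.)

|A +̂ A| = 17


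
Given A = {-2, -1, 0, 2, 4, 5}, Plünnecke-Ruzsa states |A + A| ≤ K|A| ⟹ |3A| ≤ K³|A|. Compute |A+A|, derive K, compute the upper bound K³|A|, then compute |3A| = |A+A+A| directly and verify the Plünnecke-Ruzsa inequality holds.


|A| = 6.
Step 1: Compute A + A by enumerating all 36 pairs.
A + A = {-4, -3, -2, -1, 0, 1, 2, 3, 4, 5, 6, 7, 8, 9, 10}, so |A + A| = 15.
Step 2: Doubling constant K = |A + A|/|A| = 15/6 = 15/6 ≈ 2.5000.
Step 3: Plünnecke-Ruzsa gives |3A| ≤ K³·|A| = (2.5000)³ · 6 ≈ 93.7500.
Step 4: Compute 3A = A + A + A directly by enumerating all triples (a,b,c) ∈ A³; |3A| = 22.
Step 5: Check 22 ≤ 93.7500? Yes ✓.

K = 15/6, Plünnecke-Ruzsa bound K³|A| ≈ 93.7500, |3A| = 22, inequality holds.


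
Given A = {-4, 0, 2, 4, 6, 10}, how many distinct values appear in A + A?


A + A = {a + a' : a, a' ∈ A}; |A| = 6.
General bounds: 2|A| - 1 ≤ |A + A| ≤ |A|(|A|+1)/2, i.e. 11 ≤ |A + A| ≤ 21.
Lower bound 2|A|-1 is attained iff A is an arithmetic progression.
Enumerate sums a + a' for a ≤ a' (symmetric, so this suffices):
a = -4: -4+-4=-8, -4+0=-4, -4+2=-2, -4+4=0, -4+6=2, -4+10=6
a = 0: 0+0=0, 0+2=2, 0+4=4, 0+6=6, 0+10=10
a = 2: 2+2=4, 2+4=6, 2+6=8, 2+10=12
a = 4: 4+4=8, 4+6=10, 4+10=14
a = 6: 6+6=12, 6+10=16
a = 10: 10+10=20
Distinct sums: {-8, -4, -2, 0, 2, 4, 6, 8, 10, 12, 14, 16, 20}
|A + A| = 13

|A + A| = 13


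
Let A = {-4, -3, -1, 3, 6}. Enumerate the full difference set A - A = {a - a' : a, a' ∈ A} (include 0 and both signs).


A - A = {a - a' : a, a' ∈ A}.
Compute a - a' for each ordered pair (a, a'):
a = -4: -4--4=0, -4--3=-1, -4--1=-3, -4-3=-7, -4-6=-10
a = -3: -3--4=1, -3--3=0, -3--1=-2, -3-3=-6, -3-6=-9
a = -1: -1--4=3, -1--3=2, -1--1=0, -1-3=-4, -1-6=-7
a = 3: 3--4=7, 3--3=6, 3--1=4, 3-3=0, 3-6=-3
a = 6: 6--4=10, 6--3=9, 6--1=7, 6-3=3, 6-6=0
Collecting distinct values (and noting 0 appears from a-a):
A - A = {-10, -9, -7, -6, -4, -3, -2, -1, 0, 1, 2, 3, 4, 6, 7, 9, 10}
|A - A| = 17

A - A = {-10, -9, -7, -6, -4, -3, -2, -1, 0, 1, 2, 3, 4, 6, 7, 9, 10}


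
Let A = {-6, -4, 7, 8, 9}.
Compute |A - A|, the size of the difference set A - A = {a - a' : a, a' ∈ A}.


A - A = {a - a' : a, a' ∈ A}; |A| = 5.
Bounds: 2|A|-1 ≤ |A - A| ≤ |A|² - |A| + 1, i.e. 9 ≤ |A - A| ≤ 21.
Note: 0 ∈ A - A always (from a - a). The set is symmetric: if d ∈ A - A then -d ∈ A - A.
Enumerate nonzero differences d = a - a' with a > a' (then include -d):
Positive differences: {1, 2, 11, 12, 13, 14, 15}
Full difference set: {0} ∪ (positive diffs) ∪ (negative diffs).
|A - A| = 1 + 2·7 = 15 (matches direct enumeration: 15).

|A - A| = 15


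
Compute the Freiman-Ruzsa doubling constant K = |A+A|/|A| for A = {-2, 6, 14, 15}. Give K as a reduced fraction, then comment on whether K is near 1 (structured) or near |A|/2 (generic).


|A| = 4.
Compute A + A by enumerating all 16 pairs.
A + A = {-4, 4, 12, 13, 20, 21, 28, 29, 30}, so |A + A| = 9.
K = |A + A| / |A| = 9/4 (already in lowest terms) ≈ 2.2500.
Reference: AP of size 4 gives K = 7/4 ≈ 1.7500; a fully generic set of size 4 gives K ≈ 2.5000.

|A| = 4, |A + A| = 9, K = 9/4.


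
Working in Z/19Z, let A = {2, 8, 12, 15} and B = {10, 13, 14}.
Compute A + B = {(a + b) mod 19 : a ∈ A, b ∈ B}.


Work in Z/19Z: reduce every sum a + b modulo 19.
Enumerate all 12 pairs:
a = 2: 2+10=12, 2+13=15, 2+14=16
a = 8: 8+10=18, 8+13=2, 8+14=3
a = 12: 12+10=3, 12+13=6, 12+14=7
a = 15: 15+10=6, 15+13=9, 15+14=10
Distinct residues collected: {2, 3, 6, 7, 9, 10, 12, 15, 16, 18}
|A + B| = 10 (out of 19 total residues).

A + B = {2, 3, 6, 7, 9, 10, 12, 15, 16, 18}


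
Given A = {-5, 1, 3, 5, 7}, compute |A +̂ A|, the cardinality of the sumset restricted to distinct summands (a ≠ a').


Restricted sumset: A +̂ A = {a + a' : a ∈ A, a' ∈ A, a ≠ a'}.
Equivalently, take A + A and drop any sum 2a that is achievable ONLY as a + a for a ∈ A (i.e. sums representable only with equal summands).
Enumerate pairs (a, a') with a < a' (symmetric, so each unordered pair gives one sum; this covers all a ≠ a'):
  -5 + 1 = -4
  -5 + 3 = -2
  -5 + 5 = 0
  -5 + 7 = 2
  1 + 3 = 4
  1 + 5 = 6
  1 + 7 = 8
  3 + 5 = 8
  3 + 7 = 10
  5 + 7 = 12
Collected distinct sums: {-4, -2, 0, 2, 4, 6, 8, 10, 12}
|A +̂ A| = 9
(Reference bound: |A +̂ A| ≥ 2|A| - 3 for |A| ≥ 2, with |A| = 5 giving ≥ 7.)

|A +̂ A| = 9


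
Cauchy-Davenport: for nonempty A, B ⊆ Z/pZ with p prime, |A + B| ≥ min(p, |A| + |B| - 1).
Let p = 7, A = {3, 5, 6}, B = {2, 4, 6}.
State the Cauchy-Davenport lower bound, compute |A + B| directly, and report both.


Cauchy-Davenport: |A + B| ≥ min(p, |A| + |B| - 1) for A, B nonempty in Z/pZ.
|A| = 3, |B| = 3, p = 7.
CD lower bound = min(7, 3 + 3 - 1) = min(7, 5) = 5.
Compute A + B mod 7 directly:
a = 3: 3+2=5, 3+4=0, 3+6=2
a = 5: 5+2=0, 5+4=2, 5+6=4
a = 6: 6+2=1, 6+4=3, 6+6=5
A + B = {0, 1, 2, 3, 4, 5}, so |A + B| = 6.
Verify: 6 ≥ 5? Yes ✓.

CD lower bound = 5, actual |A + B| = 6.


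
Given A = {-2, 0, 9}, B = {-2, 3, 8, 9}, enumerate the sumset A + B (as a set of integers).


A + B = {a + b : a ∈ A, b ∈ B}.
Enumerate all |A|·|B| = 3·4 = 12 pairs (a, b) and collect distinct sums.
a = -2: -2+-2=-4, -2+3=1, -2+8=6, -2+9=7
a = 0: 0+-2=-2, 0+3=3, 0+8=8, 0+9=9
a = 9: 9+-2=7, 9+3=12, 9+8=17, 9+9=18
Collecting distinct sums: A + B = {-4, -2, 1, 3, 6, 7, 8, 9, 12, 17, 18}
|A + B| = 11

A + B = {-4, -2, 1, 3, 6, 7, 8, 9, 12, 17, 18}


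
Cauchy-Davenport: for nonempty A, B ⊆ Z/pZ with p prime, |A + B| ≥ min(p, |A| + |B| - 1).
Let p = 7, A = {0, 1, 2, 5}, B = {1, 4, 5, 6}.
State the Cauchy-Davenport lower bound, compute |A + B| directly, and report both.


Cauchy-Davenport: |A + B| ≥ min(p, |A| + |B| - 1) for A, B nonempty in Z/pZ.
|A| = 4, |B| = 4, p = 7.
CD lower bound = min(7, 4 + 4 - 1) = min(7, 7) = 7.
Compute A + B mod 7 directly:
a = 0: 0+1=1, 0+4=4, 0+5=5, 0+6=6
a = 1: 1+1=2, 1+4=5, 1+5=6, 1+6=0
a = 2: 2+1=3, 2+4=6, 2+5=0, 2+6=1
a = 5: 5+1=6, 5+4=2, 5+5=3, 5+6=4
A + B = {0, 1, 2, 3, 4, 5, 6}, so |A + B| = 7.
Verify: 7 ≥ 7? Yes ✓.

CD lower bound = 7, actual |A + B| = 7.


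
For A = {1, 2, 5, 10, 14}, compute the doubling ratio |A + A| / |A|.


|A| = 5.
Compute A + A by enumerating all 25 pairs.
A + A = {2, 3, 4, 6, 7, 10, 11, 12, 15, 16, 19, 20, 24, 28}, so |A + A| = 14.
K = |A + A| / |A| = 14/5 (already in lowest terms) ≈ 2.8000.
Reference: AP of size 5 gives K = 9/5 ≈ 1.8000; a fully generic set of size 5 gives K ≈ 3.0000.

|A| = 5, |A + A| = 14, K = 14/5.


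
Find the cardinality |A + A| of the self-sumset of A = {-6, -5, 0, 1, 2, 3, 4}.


A + A = {a + a' : a, a' ∈ A}; |A| = 7.
General bounds: 2|A| - 1 ≤ |A + A| ≤ |A|(|A|+1)/2, i.e. 13 ≤ |A + A| ≤ 28.
Lower bound 2|A|-1 is attained iff A is an arithmetic progression.
Enumerate sums a + a' for a ≤ a' (symmetric, so this suffices):
a = -6: -6+-6=-12, -6+-5=-11, -6+0=-6, -6+1=-5, -6+2=-4, -6+3=-3, -6+4=-2
a = -5: -5+-5=-10, -5+0=-5, -5+1=-4, -5+2=-3, -5+3=-2, -5+4=-1
a = 0: 0+0=0, 0+1=1, 0+2=2, 0+3=3, 0+4=4
a = 1: 1+1=2, 1+2=3, 1+3=4, 1+4=5
a = 2: 2+2=4, 2+3=5, 2+4=6
a = 3: 3+3=6, 3+4=7
a = 4: 4+4=8
Distinct sums: {-12, -11, -10, -6, -5, -4, -3, -2, -1, 0, 1, 2, 3, 4, 5, 6, 7, 8}
|A + A| = 18

|A + A| = 18


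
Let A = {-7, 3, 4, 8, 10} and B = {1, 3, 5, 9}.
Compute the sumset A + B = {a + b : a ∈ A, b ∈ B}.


A + B = {a + b : a ∈ A, b ∈ B}.
Enumerate all |A|·|B| = 5·4 = 20 pairs (a, b) and collect distinct sums.
a = -7: -7+1=-6, -7+3=-4, -7+5=-2, -7+9=2
a = 3: 3+1=4, 3+3=6, 3+5=8, 3+9=12
a = 4: 4+1=5, 4+3=7, 4+5=9, 4+9=13
a = 8: 8+1=9, 8+3=11, 8+5=13, 8+9=17
a = 10: 10+1=11, 10+3=13, 10+5=15, 10+9=19
Collecting distinct sums: A + B = {-6, -4, -2, 2, 4, 5, 6, 7, 8, 9, 11, 12, 13, 15, 17, 19}
|A + B| = 16

A + B = {-6, -4, -2, 2, 4, 5, 6, 7, 8, 9, 11, 12, 13, 15, 17, 19}


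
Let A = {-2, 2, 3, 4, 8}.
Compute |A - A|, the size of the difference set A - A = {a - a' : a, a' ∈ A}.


A - A = {a - a' : a, a' ∈ A}; |A| = 5.
Bounds: 2|A|-1 ≤ |A - A| ≤ |A|² - |A| + 1, i.e. 9 ≤ |A - A| ≤ 21.
Note: 0 ∈ A - A always (from a - a). The set is symmetric: if d ∈ A - A then -d ∈ A - A.
Enumerate nonzero differences d = a - a' with a > a' (then include -d):
Positive differences: {1, 2, 4, 5, 6, 10}
Full difference set: {0} ∪ (positive diffs) ∪ (negative diffs).
|A - A| = 1 + 2·6 = 13 (matches direct enumeration: 13).

|A - A| = 13


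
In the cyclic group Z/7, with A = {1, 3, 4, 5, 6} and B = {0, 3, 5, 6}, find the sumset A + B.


Work in Z/7Z: reduce every sum a + b modulo 7.
Enumerate all 20 pairs:
a = 1: 1+0=1, 1+3=4, 1+5=6, 1+6=0
a = 3: 3+0=3, 3+3=6, 3+5=1, 3+6=2
a = 4: 4+0=4, 4+3=0, 4+5=2, 4+6=3
a = 5: 5+0=5, 5+3=1, 5+5=3, 5+6=4
a = 6: 6+0=6, 6+3=2, 6+5=4, 6+6=5
Distinct residues collected: {0, 1, 2, 3, 4, 5, 6}
|A + B| = 7 (out of 7 total residues).

A + B = {0, 1, 2, 3, 4, 5, 6}


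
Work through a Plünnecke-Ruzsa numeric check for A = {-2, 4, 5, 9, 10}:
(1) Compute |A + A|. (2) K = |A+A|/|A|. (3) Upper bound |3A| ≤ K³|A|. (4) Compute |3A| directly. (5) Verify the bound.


|A| = 5.
Step 1: Compute A + A by enumerating all 25 pairs.
A + A = {-4, 2, 3, 7, 8, 9, 10, 13, 14, 15, 18, 19, 20}, so |A + A| = 13.
Step 2: Doubling constant K = |A + A|/|A| = 13/5 = 13/5 ≈ 2.6000.
Step 3: Plünnecke-Ruzsa gives |3A| ≤ K³·|A| = (2.6000)³ · 5 ≈ 87.8800.
Step 4: Compute 3A = A + A + A directly by enumerating all triples (a,b,c) ∈ A³; |3A| = 25.
Step 5: Check 25 ≤ 87.8800? Yes ✓.

K = 13/5, Plünnecke-Ruzsa bound K³|A| ≈ 87.8800, |3A| = 25, inequality holds.


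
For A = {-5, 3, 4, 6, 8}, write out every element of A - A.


A - A = {a - a' : a, a' ∈ A}.
Compute a - a' for each ordered pair (a, a'):
a = -5: -5--5=0, -5-3=-8, -5-4=-9, -5-6=-11, -5-8=-13
a = 3: 3--5=8, 3-3=0, 3-4=-1, 3-6=-3, 3-8=-5
a = 4: 4--5=9, 4-3=1, 4-4=0, 4-6=-2, 4-8=-4
a = 6: 6--5=11, 6-3=3, 6-4=2, 6-6=0, 6-8=-2
a = 8: 8--5=13, 8-3=5, 8-4=4, 8-6=2, 8-8=0
Collecting distinct values (and noting 0 appears from a-a):
A - A = {-13, -11, -9, -8, -5, -4, -3, -2, -1, 0, 1, 2, 3, 4, 5, 8, 9, 11, 13}
|A - A| = 19

A - A = {-13, -11, -9, -8, -5, -4, -3, -2, -1, 0, 1, 2, 3, 4, 5, 8, 9, 11, 13}


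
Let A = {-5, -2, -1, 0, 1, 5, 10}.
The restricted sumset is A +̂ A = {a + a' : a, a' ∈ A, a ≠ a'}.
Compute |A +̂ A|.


Restricted sumset: A +̂ A = {a + a' : a ∈ A, a' ∈ A, a ≠ a'}.
Equivalently, take A + A and drop any sum 2a that is achievable ONLY as a + a for a ∈ A (i.e. sums representable only with equal summands).
Enumerate pairs (a, a') with a < a' (symmetric, so each unordered pair gives one sum; this covers all a ≠ a'):
  -5 + -2 = -7
  -5 + -1 = -6
  -5 + 0 = -5
  -5 + 1 = -4
  -5 + 5 = 0
  -5 + 10 = 5
  -2 + -1 = -3
  -2 + 0 = -2
  -2 + 1 = -1
  -2 + 5 = 3
  -2 + 10 = 8
  -1 + 0 = -1
  -1 + 1 = 0
  -1 + 5 = 4
  -1 + 10 = 9
  0 + 1 = 1
  0 + 5 = 5
  0 + 10 = 10
  1 + 5 = 6
  1 + 10 = 11
  5 + 10 = 15
Collected distinct sums: {-7, -6, -5, -4, -3, -2, -1, 0, 1, 3, 4, 5, 6, 8, 9, 10, 11, 15}
|A +̂ A| = 18
(Reference bound: |A +̂ A| ≥ 2|A| - 3 for |A| ≥ 2, with |A| = 7 giving ≥ 11.)

|A +̂ A| = 18


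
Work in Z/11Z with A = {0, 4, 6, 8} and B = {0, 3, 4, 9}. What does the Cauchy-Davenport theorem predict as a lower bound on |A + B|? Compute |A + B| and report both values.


Cauchy-Davenport: |A + B| ≥ min(p, |A| + |B| - 1) for A, B nonempty in Z/pZ.
|A| = 4, |B| = 4, p = 11.
CD lower bound = min(11, 4 + 4 - 1) = min(11, 7) = 7.
Compute A + B mod 11 directly:
a = 0: 0+0=0, 0+3=3, 0+4=4, 0+9=9
a = 4: 4+0=4, 4+3=7, 4+4=8, 4+9=2
a = 6: 6+0=6, 6+3=9, 6+4=10, 6+9=4
a = 8: 8+0=8, 8+3=0, 8+4=1, 8+9=6
A + B = {0, 1, 2, 3, 4, 6, 7, 8, 9, 10}, so |A + B| = 10.
Verify: 10 ≥ 7? Yes ✓.

CD lower bound = 7, actual |A + B| = 10.


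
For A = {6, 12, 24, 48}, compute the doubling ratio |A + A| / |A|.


|A| = 4.
Compute A + A by enumerating all 16 pairs.
A + A = {12, 18, 24, 30, 36, 48, 54, 60, 72, 96}, so |A + A| = 10.
K = |A + A| / |A| = 10/4 = 5/2 ≈ 2.5000.
Reference: AP of size 4 gives K = 7/4 ≈ 1.7500; a fully generic set of size 4 gives K ≈ 2.5000.

|A| = 4, |A + A| = 10, K = 10/4 = 5/2.


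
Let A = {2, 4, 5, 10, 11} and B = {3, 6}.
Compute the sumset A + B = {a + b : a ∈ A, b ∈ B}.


A + B = {a + b : a ∈ A, b ∈ B}.
Enumerate all |A|·|B| = 5·2 = 10 pairs (a, b) and collect distinct sums.
a = 2: 2+3=5, 2+6=8
a = 4: 4+3=7, 4+6=10
a = 5: 5+3=8, 5+6=11
a = 10: 10+3=13, 10+6=16
a = 11: 11+3=14, 11+6=17
Collecting distinct sums: A + B = {5, 7, 8, 10, 11, 13, 14, 16, 17}
|A + B| = 9

A + B = {5, 7, 8, 10, 11, 13, 14, 16, 17}


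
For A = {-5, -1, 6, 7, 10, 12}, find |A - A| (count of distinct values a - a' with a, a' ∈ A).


A - A = {a - a' : a, a' ∈ A}; |A| = 6.
Bounds: 2|A|-1 ≤ |A - A| ≤ |A|² - |A| + 1, i.e. 11 ≤ |A - A| ≤ 31.
Note: 0 ∈ A - A always (from a - a). The set is symmetric: if d ∈ A - A then -d ∈ A - A.
Enumerate nonzero differences d = a - a' with a > a' (then include -d):
Positive differences: {1, 2, 3, 4, 5, 6, 7, 8, 11, 12, 13, 15, 17}
Full difference set: {0} ∪ (positive diffs) ∪ (negative diffs).
|A - A| = 1 + 2·13 = 27 (matches direct enumeration: 27).

|A - A| = 27


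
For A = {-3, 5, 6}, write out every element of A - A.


A - A = {a - a' : a, a' ∈ A}.
Compute a - a' for each ordered pair (a, a'):
a = -3: -3--3=0, -3-5=-8, -3-6=-9
a = 5: 5--3=8, 5-5=0, 5-6=-1
a = 6: 6--3=9, 6-5=1, 6-6=0
Collecting distinct values (and noting 0 appears from a-a):
A - A = {-9, -8, -1, 0, 1, 8, 9}
|A - A| = 7

A - A = {-9, -8, -1, 0, 1, 8, 9}


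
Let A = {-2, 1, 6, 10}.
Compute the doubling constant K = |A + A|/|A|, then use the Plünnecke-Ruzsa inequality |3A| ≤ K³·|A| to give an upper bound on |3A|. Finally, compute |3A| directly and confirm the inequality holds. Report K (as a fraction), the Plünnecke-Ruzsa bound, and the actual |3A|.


|A| = 4.
Step 1: Compute A + A by enumerating all 16 pairs.
A + A = {-4, -1, 2, 4, 7, 8, 11, 12, 16, 20}, so |A + A| = 10.
Step 2: Doubling constant K = |A + A|/|A| = 10/4 = 10/4 ≈ 2.5000.
Step 3: Plünnecke-Ruzsa gives |3A| ≤ K³·|A| = (2.5000)³ · 4 ≈ 62.5000.
Step 4: Compute 3A = A + A + A directly by enumerating all triples (a,b,c) ∈ A³; |3A| = 19.
Step 5: Check 19 ≤ 62.5000? Yes ✓.

K = 10/4, Plünnecke-Ruzsa bound K³|A| ≈ 62.5000, |3A| = 19, inequality holds.


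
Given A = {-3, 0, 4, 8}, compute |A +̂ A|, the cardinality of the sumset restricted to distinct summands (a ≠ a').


Restricted sumset: A +̂ A = {a + a' : a ∈ A, a' ∈ A, a ≠ a'}.
Equivalently, take A + A and drop any sum 2a that is achievable ONLY as a + a for a ∈ A (i.e. sums representable only with equal summands).
Enumerate pairs (a, a') with a < a' (symmetric, so each unordered pair gives one sum; this covers all a ≠ a'):
  -3 + 0 = -3
  -3 + 4 = 1
  -3 + 8 = 5
  0 + 4 = 4
  0 + 8 = 8
  4 + 8 = 12
Collected distinct sums: {-3, 1, 4, 5, 8, 12}
|A +̂ A| = 6
(Reference bound: |A +̂ A| ≥ 2|A| - 3 for |A| ≥ 2, with |A| = 4 giving ≥ 5.)

|A +̂ A| = 6


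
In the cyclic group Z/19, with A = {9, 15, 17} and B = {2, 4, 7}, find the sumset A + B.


Work in Z/19Z: reduce every sum a + b modulo 19.
Enumerate all 9 pairs:
a = 9: 9+2=11, 9+4=13, 9+7=16
a = 15: 15+2=17, 15+4=0, 15+7=3
a = 17: 17+2=0, 17+4=2, 17+7=5
Distinct residues collected: {0, 2, 3, 5, 11, 13, 16, 17}
|A + B| = 8 (out of 19 total residues).

A + B = {0, 2, 3, 5, 11, 13, 16, 17}


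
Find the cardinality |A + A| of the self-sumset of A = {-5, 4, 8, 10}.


A + A = {a + a' : a, a' ∈ A}; |A| = 4.
General bounds: 2|A| - 1 ≤ |A + A| ≤ |A|(|A|+1)/2, i.e. 7 ≤ |A + A| ≤ 10.
Lower bound 2|A|-1 is attained iff A is an arithmetic progression.
Enumerate sums a + a' for a ≤ a' (symmetric, so this suffices):
a = -5: -5+-5=-10, -5+4=-1, -5+8=3, -5+10=5
a = 4: 4+4=8, 4+8=12, 4+10=14
a = 8: 8+8=16, 8+10=18
a = 10: 10+10=20
Distinct sums: {-10, -1, 3, 5, 8, 12, 14, 16, 18, 20}
|A + A| = 10

|A + A| = 10


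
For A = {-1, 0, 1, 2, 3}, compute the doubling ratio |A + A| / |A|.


|A| = 5.
Compute A + A by enumerating all 25 pairs.
A + A = {-2, -1, 0, 1, 2, 3, 4, 5, 6}, so |A + A| = 9.
K = |A + A| / |A| = 9/5 (already in lowest terms) ≈ 1.8000.
Reference: AP of size 5 gives K = 9/5 ≈ 1.8000; a fully generic set of size 5 gives K ≈ 3.0000.

|A| = 5, |A + A| = 9, K = 9/5.


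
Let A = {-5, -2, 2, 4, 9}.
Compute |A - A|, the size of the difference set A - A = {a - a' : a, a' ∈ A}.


A - A = {a - a' : a, a' ∈ A}; |A| = 5.
Bounds: 2|A|-1 ≤ |A - A| ≤ |A|² - |A| + 1, i.e. 9 ≤ |A - A| ≤ 21.
Note: 0 ∈ A - A always (from a - a). The set is symmetric: if d ∈ A - A then -d ∈ A - A.
Enumerate nonzero differences d = a - a' with a > a' (then include -d):
Positive differences: {2, 3, 4, 5, 6, 7, 9, 11, 14}
Full difference set: {0} ∪ (positive diffs) ∪ (negative diffs).
|A - A| = 1 + 2·9 = 19 (matches direct enumeration: 19).

|A - A| = 19


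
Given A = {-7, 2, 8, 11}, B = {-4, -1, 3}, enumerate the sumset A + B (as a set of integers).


A + B = {a + b : a ∈ A, b ∈ B}.
Enumerate all |A|·|B| = 4·3 = 12 pairs (a, b) and collect distinct sums.
a = -7: -7+-4=-11, -7+-1=-8, -7+3=-4
a = 2: 2+-4=-2, 2+-1=1, 2+3=5
a = 8: 8+-4=4, 8+-1=7, 8+3=11
a = 11: 11+-4=7, 11+-1=10, 11+3=14
Collecting distinct sums: A + B = {-11, -8, -4, -2, 1, 4, 5, 7, 10, 11, 14}
|A + B| = 11

A + B = {-11, -8, -4, -2, 1, 4, 5, 7, 10, 11, 14}


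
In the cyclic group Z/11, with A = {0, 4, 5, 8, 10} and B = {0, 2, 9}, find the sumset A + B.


Work in Z/11Z: reduce every sum a + b modulo 11.
Enumerate all 15 pairs:
a = 0: 0+0=0, 0+2=2, 0+9=9
a = 4: 4+0=4, 4+2=6, 4+9=2
a = 5: 5+0=5, 5+2=7, 5+9=3
a = 8: 8+0=8, 8+2=10, 8+9=6
a = 10: 10+0=10, 10+2=1, 10+9=8
Distinct residues collected: {0, 1, 2, 3, 4, 5, 6, 7, 8, 9, 10}
|A + B| = 11 (out of 11 total residues).

A + B = {0, 1, 2, 3, 4, 5, 6, 7, 8, 9, 10}


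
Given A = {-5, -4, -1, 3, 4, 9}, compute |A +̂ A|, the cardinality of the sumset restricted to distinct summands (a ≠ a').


Restricted sumset: A +̂ A = {a + a' : a ∈ A, a' ∈ A, a ≠ a'}.
Equivalently, take A + A and drop any sum 2a that is achievable ONLY as a + a for a ∈ A (i.e. sums representable only with equal summands).
Enumerate pairs (a, a') with a < a' (symmetric, so each unordered pair gives one sum; this covers all a ≠ a'):
  -5 + -4 = -9
  -5 + -1 = -6
  -5 + 3 = -2
  -5 + 4 = -1
  -5 + 9 = 4
  -4 + -1 = -5
  -4 + 3 = -1
  -4 + 4 = 0
  -4 + 9 = 5
  -1 + 3 = 2
  -1 + 4 = 3
  -1 + 9 = 8
  3 + 4 = 7
  3 + 9 = 12
  4 + 9 = 13
Collected distinct sums: {-9, -6, -5, -2, -1, 0, 2, 3, 4, 5, 7, 8, 12, 13}
|A +̂ A| = 14
(Reference bound: |A +̂ A| ≥ 2|A| - 3 for |A| ≥ 2, with |A| = 6 giving ≥ 9.)

|A +̂ A| = 14


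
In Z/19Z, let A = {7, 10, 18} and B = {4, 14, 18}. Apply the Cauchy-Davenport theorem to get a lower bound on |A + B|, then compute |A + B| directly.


Cauchy-Davenport: |A + B| ≥ min(p, |A| + |B| - 1) for A, B nonempty in Z/pZ.
|A| = 3, |B| = 3, p = 19.
CD lower bound = min(19, 3 + 3 - 1) = min(19, 5) = 5.
Compute A + B mod 19 directly:
a = 7: 7+4=11, 7+14=2, 7+18=6
a = 10: 10+4=14, 10+14=5, 10+18=9
a = 18: 18+4=3, 18+14=13, 18+18=17
A + B = {2, 3, 5, 6, 9, 11, 13, 14, 17}, so |A + B| = 9.
Verify: 9 ≥ 5? Yes ✓.

CD lower bound = 5, actual |A + B| = 9.


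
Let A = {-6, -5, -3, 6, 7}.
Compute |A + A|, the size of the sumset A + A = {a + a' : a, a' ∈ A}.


A + A = {a + a' : a, a' ∈ A}; |A| = 5.
General bounds: 2|A| - 1 ≤ |A + A| ≤ |A|(|A|+1)/2, i.e. 9 ≤ |A + A| ≤ 15.
Lower bound 2|A|-1 is attained iff A is an arithmetic progression.
Enumerate sums a + a' for a ≤ a' (symmetric, so this suffices):
a = -6: -6+-6=-12, -6+-5=-11, -6+-3=-9, -6+6=0, -6+7=1
a = -5: -5+-5=-10, -5+-3=-8, -5+6=1, -5+7=2
a = -3: -3+-3=-6, -3+6=3, -3+7=4
a = 6: 6+6=12, 6+7=13
a = 7: 7+7=14
Distinct sums: {-12, -11, -10, -9, -8, -6, 0, 1, 2, 3, 4, 12, 13, 14}
|A + A| = 14

|A + A| = 14


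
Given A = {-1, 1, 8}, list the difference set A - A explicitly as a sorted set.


A - A = {a - a' : a, a' ∈ A}.
Compute a - a' for each ordered pair (a, a'):
a = -1: -1--1=0, -1-1=-2, -1-8=-9
a = 1: 1--1=2, 1-1=0, 1-8=-7
a = 8: 8--1=9, 8-1=7, 8-8=0
Collecting distinct values (and noting 0 appears from a-a):
A - A = {-9, -7, -2, 0, 2, 7, 9}
|A - A| = 7

A - A = {-9, -7, -2, 0, 2, 7, 9}


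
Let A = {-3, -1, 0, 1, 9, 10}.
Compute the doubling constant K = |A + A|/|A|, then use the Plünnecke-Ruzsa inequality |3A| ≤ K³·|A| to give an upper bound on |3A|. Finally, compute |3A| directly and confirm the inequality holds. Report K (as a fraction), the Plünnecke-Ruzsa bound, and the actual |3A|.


|A| = 6.
Step 1: Compute A + A by enumerating all 36 pairs.
A + A = {-6, -4, -3, -2, -1, 0, 1, 2, 6, 7, 8, 9, 10, 11, 18, 19, 20}, so |A + A| = 17.
Step 2: Doubling constant K = |A + A|/|A| = 17/6 = 17/6 ≈ 2.8333.
Step 3: Plünnecke-Ruzsa gives |3A| ≤ K³·|A| = (2.8333)³ · 6 ≈ 136.4722.
Step 4: Compute 3A = A + A + A directly by enumerating all triples (a,b,c) ∈ A³; |3A| = 32.
Step 5: Check 32 ≤ 136.4722? Yes ✓.

K = 17/6, Plünnecke-Ruzsa bound K³|A| ≈ 136.4722, |3A| = 32, inequality holds.


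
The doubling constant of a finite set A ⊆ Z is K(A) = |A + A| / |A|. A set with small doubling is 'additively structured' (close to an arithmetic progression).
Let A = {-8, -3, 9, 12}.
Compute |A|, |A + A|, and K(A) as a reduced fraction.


|A| = 4.
Compute A + A by enumerating all 16 pairs.
A + A = {-16, -11, -6, 1, 4, 6, 9, 18, 21, 24}, so |A + A| = 10.
K = |A + A| / |A| = 10/4 = 5/2 ≈ 2.5000.
Reference: AP of size 4 gives K = 7/4 ≈ 1.7500; a fully generic set of size 4 gives K ≈ 2.5000.

|A| = 4, |A + A| = 10, K = 10/4 = 5/2.


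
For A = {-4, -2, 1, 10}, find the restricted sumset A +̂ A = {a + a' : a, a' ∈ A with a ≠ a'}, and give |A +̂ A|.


Restricted sumset: A +̂ A = {a + a' : a ∈ A, a' ∈ A, a ≠ a'}.
Equivalently, take A + A and drop any sum 2a that is achievable ONLY as a + a for a ∈ A (i.e. sums representable only with equal summands).
Enumerate pairs (a, a') with a < a' (symmetric, so each unordered pair gives one sum; this covers all a ≠ a'):
  -4 + -2 = -6
  -4 + 1 = -3
  -4 + 10 = 6
  -2 + 1 = -1
  -2 + 10 = 8
  1 + 10 = 11
Collected distinct sums: {-6, -3, -1, 6, 8, 11}
|A +̂ A| = 6
(Reference bound: |A +̂ A| ≥ 2|A| - 3 for |A| ≥ 2, with |A| = 4 giving ≥ 5.)

|A +̂ A| = 6


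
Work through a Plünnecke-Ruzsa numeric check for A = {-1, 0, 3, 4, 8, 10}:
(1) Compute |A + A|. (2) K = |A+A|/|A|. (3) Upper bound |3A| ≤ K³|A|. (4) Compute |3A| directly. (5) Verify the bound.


|A| = 6.
Step 1: Compute A + A by enumerating all 36 pairs.
A + A = {-2, -1, 0, 2, 3, 4, 6, 7, 8, 9, 10, 11, 12, 13, 14, 16, 18, 20}, so |A + A| = 18.
Step 2: Doubling constant K = |A + A|/|A| = 18/6 = 18/6 ≈ 3.0000.
Step 3: Plünnecke-Ruzsa gives |3A| ≤ K³·|A| = (3.0000)³ · 6 ≈ 162.0000.
Step 4: Compute 3A = A + A + A directly by enumerating all triples (a,b,c) ∈ A³; |3A| = 31.
Step 5: Check 31 ≤ 162.0000? Yes ✓.

K = 18/6, Plünnecke-Ruzsa bound K³|A| ≈ 162.0000, |3A| = 31, inequality holds.
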